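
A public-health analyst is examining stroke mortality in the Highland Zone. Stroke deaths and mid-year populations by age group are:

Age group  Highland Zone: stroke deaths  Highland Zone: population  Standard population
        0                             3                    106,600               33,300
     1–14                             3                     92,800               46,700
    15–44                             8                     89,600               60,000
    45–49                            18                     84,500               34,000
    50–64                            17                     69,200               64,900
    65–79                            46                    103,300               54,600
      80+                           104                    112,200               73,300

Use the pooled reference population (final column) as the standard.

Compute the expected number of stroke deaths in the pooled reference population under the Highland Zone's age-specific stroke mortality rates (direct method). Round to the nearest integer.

Age-specific rates per 100,000 for the Highland Zone: 2.81, 3.23, 8.93, 21.30, 24.57, 44.53, 92.69.
Expected stroke deaths = Σ (standard pop × age-specific rate ÷ 100,000)
= 33,300×2.81/100,000 + 46,700×3.23/100,000 + 60,000×8.93/100,000 + 34,000×21.30/100,000 + 64,900×24.57/100,000 + 54,600×44.53/100,000 + 73,300×92.69/100,000
= 0.94 + 1.51 + 5.36 + 7.24 + 15.94 + 24.31 + 67.94 = 123.25.

123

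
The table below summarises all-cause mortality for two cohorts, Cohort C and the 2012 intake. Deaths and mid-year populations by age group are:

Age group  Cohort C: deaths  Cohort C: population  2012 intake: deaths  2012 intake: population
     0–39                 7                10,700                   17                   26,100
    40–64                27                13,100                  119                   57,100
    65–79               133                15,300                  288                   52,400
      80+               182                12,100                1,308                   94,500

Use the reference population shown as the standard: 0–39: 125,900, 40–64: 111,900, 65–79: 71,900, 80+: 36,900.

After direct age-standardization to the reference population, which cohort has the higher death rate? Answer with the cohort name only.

Age-specific rates per 100,000 for Cohort C: 65.42, 206.11, 869.28, 1504.13.
For the 2012 intake: 65.13, 208.41, 549.62, 1384.13.
Standard total = 346,600; weights = 0.3632, 0.3229, 0.2074, 0.1065.
Cohort C: 0.3632×65.42 + 0.3229×206.11 + 0.2074×869.28 + 0.1065×1504.13 = 430.7663 per 100,000.
The 2012 intake: 0.3632×65.13 + 0.3229×208.41 + 0.2074×549.62 + 0.1065×1384.13 = 352.3165 per 100,000.
The crude rates (681.64 vs 752.72) would put the 2012 intake higher, but that reflects its age composition; once standardized to a common age structure, Cohort C has the higher underlying rate.

Cohort C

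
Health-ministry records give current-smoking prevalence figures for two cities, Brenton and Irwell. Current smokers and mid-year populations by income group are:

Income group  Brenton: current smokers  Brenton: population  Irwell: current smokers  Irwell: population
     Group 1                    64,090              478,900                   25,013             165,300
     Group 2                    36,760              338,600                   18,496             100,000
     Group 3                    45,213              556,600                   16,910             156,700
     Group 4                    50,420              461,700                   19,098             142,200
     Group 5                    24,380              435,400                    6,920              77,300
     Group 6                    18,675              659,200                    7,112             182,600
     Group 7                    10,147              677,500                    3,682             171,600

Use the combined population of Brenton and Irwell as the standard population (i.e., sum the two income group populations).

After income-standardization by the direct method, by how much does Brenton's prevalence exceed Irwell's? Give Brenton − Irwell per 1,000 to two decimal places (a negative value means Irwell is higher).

Income-specific rates per 1,000 for Brenton: 133.828, 108.565, 81.231, 109.205, 55.994, 28.330, 14.977.
For Irwell: 151.319, 184.960, 107.913, 134.304, 89.521, 38.949, 21.457.
Combined standard total = 4,603,600; weights = 0.1399, 0.0953, 0.1549, 0.1312, 0.1114, 0.1829, 0.1844.
Brenton: 0.1399×133.828 + 0.0953×108.565 + 0.1549×81.231 + 0.1312×109.205 + 0.1114×55.994 + 0.1829×28.330 + 0.1844×14.977 = 70.1608 per 1,000.
Irwell: 0.1399×151.319 + 0.0953×184.960 + 0.1549×107.913 + 0.1312×134.304 + 0.1114×89.521 + 0.1829×38.949 + 0.1844×21.457 = 94.1844 per 1,000.
Difference = 70.1608 − 94.1844 = -24.0235.

-24.02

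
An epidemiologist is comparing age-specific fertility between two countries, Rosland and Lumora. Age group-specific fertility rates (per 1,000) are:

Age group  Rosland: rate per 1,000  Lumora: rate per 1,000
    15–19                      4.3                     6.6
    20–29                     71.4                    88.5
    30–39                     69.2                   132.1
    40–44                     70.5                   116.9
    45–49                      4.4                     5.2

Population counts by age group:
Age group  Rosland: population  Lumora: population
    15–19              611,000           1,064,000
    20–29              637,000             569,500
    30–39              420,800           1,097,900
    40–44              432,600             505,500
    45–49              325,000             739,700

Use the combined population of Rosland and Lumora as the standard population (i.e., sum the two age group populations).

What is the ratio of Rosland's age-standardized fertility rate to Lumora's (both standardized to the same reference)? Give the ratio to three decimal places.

Combined standard total = 6,403,000; weights = 0.2616, 0.1884, 0.2372, 0.1465, 0.1663.
Rosland: 0.2616×4.3 + 0.1884×71.4 + 0.2372×69.2 + 0.1465×70.5 + 0.1663×4.4 = 42.0524 per 1,000.
Lumora: 0.2616×6.6 + 0.1884×88.5 + 0.2372×132.1 + 0.1465×116.9 + 0.1663×5.2 = 67.7262 per 1,000.
Ratio = 42.0524 ÷ 67.7262 = 0.62092.

0.621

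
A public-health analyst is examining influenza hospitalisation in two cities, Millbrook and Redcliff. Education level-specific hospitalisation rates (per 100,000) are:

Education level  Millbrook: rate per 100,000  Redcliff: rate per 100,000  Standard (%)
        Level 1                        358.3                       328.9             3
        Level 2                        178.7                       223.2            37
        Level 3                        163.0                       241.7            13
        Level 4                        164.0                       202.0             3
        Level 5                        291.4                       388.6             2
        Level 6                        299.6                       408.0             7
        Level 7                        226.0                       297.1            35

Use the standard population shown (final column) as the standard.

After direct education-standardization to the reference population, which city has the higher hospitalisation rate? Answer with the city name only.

Redcliff

Standard weights: 0.03, 0.37, 0.13, 0.03, 0.02, 0.07, 0.35.
Millbrook: 0.0300×358.3 + 0.3700×178.7 + 0.1300×163.0 + 0.0300×164.0 + 0.0200×291.4 + 0.0700×299.6 + 0.3500×226.0 = 208.8780 per 100,000.
Redcliff: 0.0300×328.9 + 0.3700×223.2 + 0.1300×241.7 + 0.0300×202.0 + 0.0200×388.6 + 0.0700×408.0 + 0.3500×297.1 = 270.2490 per 100,000.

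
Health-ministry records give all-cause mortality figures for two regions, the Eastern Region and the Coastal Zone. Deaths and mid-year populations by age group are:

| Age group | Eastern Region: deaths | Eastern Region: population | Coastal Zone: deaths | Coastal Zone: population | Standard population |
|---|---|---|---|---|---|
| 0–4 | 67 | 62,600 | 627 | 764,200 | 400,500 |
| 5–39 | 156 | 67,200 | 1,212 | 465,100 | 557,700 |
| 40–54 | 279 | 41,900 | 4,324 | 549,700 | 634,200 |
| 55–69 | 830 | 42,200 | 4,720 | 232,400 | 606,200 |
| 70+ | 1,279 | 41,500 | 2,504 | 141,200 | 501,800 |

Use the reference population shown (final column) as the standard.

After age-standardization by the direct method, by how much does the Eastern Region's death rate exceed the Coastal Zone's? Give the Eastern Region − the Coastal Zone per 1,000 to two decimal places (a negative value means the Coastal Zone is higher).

1.98

Age-specific rates per 1,000 for the Eastern Region: 1.070, 2.321, 6.659, 19.668, 30.819.
For the Coastal Zone: 0.820, 2.606, 7.866, 20.310, 17.734.
Standard total = 2,700,400; weights = 0.1483, 0.2065, 0.2349, 0.2245, 0.1858.
The Eastern Region: 0.1483×1.070 + 0.2065×2.321 + 0.2349×6.659 + 0.2245×19.668 + 0.1858×30.819 = 12.3442 per 1,000.
The Coastal Zone: 0.1483×0.820 + 0.2065×2.606 + 0.2349×7.866 + 0.2245×20.310 + 0.1858×17.734 = 10.3619 per 1,000.
Difference = 12.3442 − 10.3619 = 1.9823.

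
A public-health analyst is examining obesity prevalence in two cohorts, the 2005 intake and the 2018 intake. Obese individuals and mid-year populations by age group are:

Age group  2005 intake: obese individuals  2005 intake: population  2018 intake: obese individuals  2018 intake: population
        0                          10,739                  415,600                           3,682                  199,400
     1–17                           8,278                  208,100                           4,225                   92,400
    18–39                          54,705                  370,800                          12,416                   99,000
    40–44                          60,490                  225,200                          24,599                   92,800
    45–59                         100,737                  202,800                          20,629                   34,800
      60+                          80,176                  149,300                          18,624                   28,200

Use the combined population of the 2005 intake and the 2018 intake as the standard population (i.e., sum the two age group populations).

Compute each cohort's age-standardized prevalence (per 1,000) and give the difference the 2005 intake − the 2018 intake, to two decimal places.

-14.38

Age-specific rates per 1,000 for the 2005 intake: 25.840, 39.779, 147.532, 268.606, 496.731, 537.013.
For the 2018 intake: 18.465, 45.725, 125.414, 265.075, 592.787, 660.426.
Combined standard total = 2,118,400; weights = 0.2903, 0.1419, 0.2218, 0.1501, 0.1122, 0.0838.
The 2005 intake: 0.2903×25.840 + 0.1419×39.779 + 0.2218×147.532 + 0.1501×268.606 + 0.1122×496.731 + 0.0838×537.013 = 186.8936 per 1,000.
The 2018 intake: 0.2903×18.465 + 0.1419×45.725 + 0.2218×125.414 + 0.1501×265.075 + 0.1122×592.787 + 0.0838×660.426 = 201.2755 per 1,000.
Difference = 186.8936 − 201.2755 = -14.3819.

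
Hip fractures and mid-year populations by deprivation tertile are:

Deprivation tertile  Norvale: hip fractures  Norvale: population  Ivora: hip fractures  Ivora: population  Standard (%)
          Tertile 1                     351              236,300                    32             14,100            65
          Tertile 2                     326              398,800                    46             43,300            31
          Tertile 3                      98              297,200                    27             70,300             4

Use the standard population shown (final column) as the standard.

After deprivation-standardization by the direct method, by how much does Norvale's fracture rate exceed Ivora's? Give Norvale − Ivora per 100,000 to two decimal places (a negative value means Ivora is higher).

-58.78

Deprivation-specific rates per 100,000 for Norvale: 148.54, 81.75, 32.97.
For Ivora: 226.95, 106.24, 38.41.
Standard weights: 0.65, 0.31, 0.04.
Norvale: 0.6500×148.54 + 0.3100×81.75 + 0.0400×32.97 = 123.2110 per 100,000.
Ivora: 0.6500×226.95 + 0.3100×106.24 + 0.0400×38.41 = 181.9870 per 100,000.
Difference = 123.2110 − 181.9870 = -58.7760.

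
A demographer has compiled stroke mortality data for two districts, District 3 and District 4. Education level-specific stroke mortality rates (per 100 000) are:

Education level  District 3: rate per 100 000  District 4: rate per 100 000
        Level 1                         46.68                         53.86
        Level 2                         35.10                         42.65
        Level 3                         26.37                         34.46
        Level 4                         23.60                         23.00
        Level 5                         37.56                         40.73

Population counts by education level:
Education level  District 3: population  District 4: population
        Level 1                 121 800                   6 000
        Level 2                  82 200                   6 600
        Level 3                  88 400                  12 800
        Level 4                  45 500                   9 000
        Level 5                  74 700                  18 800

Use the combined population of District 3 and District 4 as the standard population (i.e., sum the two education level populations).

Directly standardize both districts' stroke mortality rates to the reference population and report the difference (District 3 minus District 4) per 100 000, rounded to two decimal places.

Combined standard total = 465 800; weights = 0.2744, 0.1906, 0.2173, 0.1170, 0.2007.
District 3: 0.2744×46.68 + 0.1906×35.10 + 0.2173×26.37 + 0.1170×23.60 + 0.2007×37.56 = 35.5287 per 100 000.
District 4: 0.2744×53.86 + 0.1906×42.65 + 0.2173×34.46 + 0.1170×23.00 + 0.2007×40.73 = 41.2618 per 100 000.
Difference = 35.5287 − 41.2618 = -5.7330.

-5.73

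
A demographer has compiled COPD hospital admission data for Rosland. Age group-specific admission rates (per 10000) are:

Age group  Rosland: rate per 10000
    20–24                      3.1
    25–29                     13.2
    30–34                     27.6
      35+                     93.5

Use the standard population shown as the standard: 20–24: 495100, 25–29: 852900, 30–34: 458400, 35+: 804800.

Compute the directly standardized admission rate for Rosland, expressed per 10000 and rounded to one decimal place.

Standard total = 2611200; weights = 0.1896, 0.3266, 0.1756, 0.3082.
Standardized rate: 0.1896×3.1 + 0.3266×13.2 + 0.1756×27.6 + 0.3082×93.5 = 38.5622 per 10000.

38.6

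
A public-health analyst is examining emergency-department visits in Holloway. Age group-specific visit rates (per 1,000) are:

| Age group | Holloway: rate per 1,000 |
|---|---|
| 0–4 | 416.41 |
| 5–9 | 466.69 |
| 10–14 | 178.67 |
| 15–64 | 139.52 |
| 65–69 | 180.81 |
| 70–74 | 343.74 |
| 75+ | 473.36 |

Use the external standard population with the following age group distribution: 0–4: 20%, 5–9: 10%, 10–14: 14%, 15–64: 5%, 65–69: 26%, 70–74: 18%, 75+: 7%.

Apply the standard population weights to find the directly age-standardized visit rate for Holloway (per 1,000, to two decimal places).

303.96

Standard weights: 0.20, 0.10, 0.14, 0.05, 0.26, 0.18, 0.07.
Standardized rate: 0.2000×416.41 + 0.1000×466.69 + 0.1400×178.67 + 0.0500×139.52 + 0.2600×180.81 + 0.1800×343.74 + 0.0700×473.36 = 303.9598 per 1,000.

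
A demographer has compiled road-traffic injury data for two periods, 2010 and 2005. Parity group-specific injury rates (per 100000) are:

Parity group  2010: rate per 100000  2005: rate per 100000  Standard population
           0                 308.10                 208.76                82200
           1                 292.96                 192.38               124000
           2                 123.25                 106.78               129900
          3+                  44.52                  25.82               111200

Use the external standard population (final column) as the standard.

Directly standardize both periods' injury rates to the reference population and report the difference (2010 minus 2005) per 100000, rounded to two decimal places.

Standard total = 447300; weights = 0.1838, 0.2772, 0.2904, 0.2486.
2010: 0.1838×308.10 + 0.2772×292.96 + 0.2904×123.25 + 0.2486×44.52 = 184.6941 per 100000.
2005: 0.1838×208.76 + 0.2772×192.38 + 0.2904×106.78 + 0.2486×25.82 = 129.1238 per 100000.
Difference = 184.6941 − 129.1238 = 55.5702.

55.57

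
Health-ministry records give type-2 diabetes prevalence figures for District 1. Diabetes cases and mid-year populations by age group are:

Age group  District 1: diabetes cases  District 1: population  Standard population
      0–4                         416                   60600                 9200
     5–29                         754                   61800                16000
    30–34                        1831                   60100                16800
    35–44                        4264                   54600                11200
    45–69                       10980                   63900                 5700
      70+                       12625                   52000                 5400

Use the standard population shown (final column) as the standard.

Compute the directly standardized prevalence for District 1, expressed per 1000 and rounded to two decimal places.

61.20

Age-specific rates per 1000 for District 1: 6.865, 12.201, 30.466, 78.095, 171.831, 242.788.
Standard total = 64300; weights = 0.1431, 0.2488, 0.2613, 0.1742, 0.0886, 0.0840.
Standardized rate: 0.1431×6.865 + 0.2488×12.201 + 0.2613×30.466 + 0.1742×78.095 + 0.0886×171.831 + 0.0840×242.788 = 61.2030 per 1000.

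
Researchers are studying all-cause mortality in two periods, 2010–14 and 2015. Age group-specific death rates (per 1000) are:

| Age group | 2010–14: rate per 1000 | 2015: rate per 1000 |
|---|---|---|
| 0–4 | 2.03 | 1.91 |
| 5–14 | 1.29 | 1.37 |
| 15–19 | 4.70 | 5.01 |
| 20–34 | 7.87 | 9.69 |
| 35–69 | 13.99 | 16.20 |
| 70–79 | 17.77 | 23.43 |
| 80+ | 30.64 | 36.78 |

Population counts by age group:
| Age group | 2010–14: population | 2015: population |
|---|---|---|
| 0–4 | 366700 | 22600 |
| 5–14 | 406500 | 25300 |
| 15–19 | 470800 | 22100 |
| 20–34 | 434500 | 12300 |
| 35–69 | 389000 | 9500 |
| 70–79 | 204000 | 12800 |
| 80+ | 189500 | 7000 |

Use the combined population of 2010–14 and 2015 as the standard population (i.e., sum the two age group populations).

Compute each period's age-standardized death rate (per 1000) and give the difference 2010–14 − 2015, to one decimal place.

Combined standard total = 2572600; weights = 0.1513, 0.1678, 0.1916, 0.1737, 0.1549, 0.0843, 0.0764.
2010–14: 0.1513×2.03 + 0.1678×1.29 + 0.1916×4.70 + 0.1737×7.87 + 0.1549×13.99 + 0.0843×17.77 + 0.0764×30.64 = 8.7960 per 1000.
2015: 0.1513×1.91 + 0.1678×1.37 + 0.1916×5.01 + 0.1737×9.69 + 0.1549×16.20 + 0.0843×23.43 + 0.0764×36.78 = 10.4550 per 1000.
Difference = 8.7960 − 10.4550 = -1.6591.

-1.7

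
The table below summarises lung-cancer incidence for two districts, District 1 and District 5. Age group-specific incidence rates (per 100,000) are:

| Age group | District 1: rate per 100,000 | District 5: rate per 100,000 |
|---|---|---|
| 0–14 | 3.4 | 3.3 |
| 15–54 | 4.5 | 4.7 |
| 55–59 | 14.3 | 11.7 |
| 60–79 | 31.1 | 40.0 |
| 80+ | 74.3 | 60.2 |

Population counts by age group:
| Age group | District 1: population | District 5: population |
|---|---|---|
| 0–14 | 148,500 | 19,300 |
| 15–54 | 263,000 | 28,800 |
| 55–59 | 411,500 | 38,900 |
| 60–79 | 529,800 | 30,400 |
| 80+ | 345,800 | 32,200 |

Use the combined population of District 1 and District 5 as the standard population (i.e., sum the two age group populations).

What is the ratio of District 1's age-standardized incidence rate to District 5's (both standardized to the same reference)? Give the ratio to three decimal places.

1.028

Combined standard total = 1,848,200; weights = 0.0908, 0.1579, 0.2437, 0.3031, 0.2045.
District 1: 0.0908×3.4 + 0.1579×4.5 + 0.2437×14.3 + 0.3031×31.1 + 0.2045×74.3 = 29.1267 per 100,000.
District 5: 0.0908×3.3 + 0.1579×4.7 + 0.2437×11.7 + 0.3031×40.0 + 0.2045×60.2 = 28.3294 per 100,000.
Ratio = 29.1267 ÷ 28.3294 = 1.02814.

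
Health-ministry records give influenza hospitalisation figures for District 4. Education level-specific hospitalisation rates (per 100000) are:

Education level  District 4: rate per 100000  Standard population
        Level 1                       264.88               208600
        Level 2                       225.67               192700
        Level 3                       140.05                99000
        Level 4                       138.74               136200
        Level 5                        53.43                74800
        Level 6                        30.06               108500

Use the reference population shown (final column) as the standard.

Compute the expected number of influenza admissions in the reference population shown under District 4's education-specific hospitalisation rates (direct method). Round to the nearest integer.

1388

Expected influenza admissions = Σ (standard pop × education-specific rate ÷ 100000)
= 208600×264.88/100000 + 192700×225.67/100000 + 99000×140.05/100000 + 136200×138.74/100000 + 74800×53.43/100000 + 108500×30.06/100000
= 552.54 + 434.87 + 138.65 + 188.96 + 39.97 + 32.62 = 1387.60.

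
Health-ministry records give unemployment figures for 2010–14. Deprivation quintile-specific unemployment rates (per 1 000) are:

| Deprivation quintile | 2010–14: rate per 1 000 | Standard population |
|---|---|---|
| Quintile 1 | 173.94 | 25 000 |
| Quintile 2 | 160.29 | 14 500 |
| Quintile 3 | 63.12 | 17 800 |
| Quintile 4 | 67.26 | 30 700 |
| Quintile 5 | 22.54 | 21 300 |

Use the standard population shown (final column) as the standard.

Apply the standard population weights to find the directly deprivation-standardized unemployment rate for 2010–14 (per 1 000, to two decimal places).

94.61

Standard total = 109 300; weights = 0.2287, 0.1327, 0.1629, 0.2809, 0.1949.
Standardized rate: 0.2287×173.94 + 0.1327×160.29 + 0.1629×63.12 + 0.2809×67.26 + 0.1949×22.54 = 94.6132 per 1 000.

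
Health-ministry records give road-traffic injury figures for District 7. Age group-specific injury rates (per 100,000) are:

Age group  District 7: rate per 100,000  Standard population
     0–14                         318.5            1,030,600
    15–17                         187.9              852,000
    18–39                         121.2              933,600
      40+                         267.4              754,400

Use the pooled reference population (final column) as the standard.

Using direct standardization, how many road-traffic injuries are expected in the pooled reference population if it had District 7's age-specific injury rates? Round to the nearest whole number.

Expected road-traffic injuries = Σ (standard pop × age-specific rate ÷ 100,000)
= 1,030,600×318.5/100,000 + 852,000×187.9/100,000 + 933,600×121.2/100,000 + 754,400×267.4/100,000
= 3282.46 + 1600.91 + 1131.52 + 2017.27 = 8032.16.

8032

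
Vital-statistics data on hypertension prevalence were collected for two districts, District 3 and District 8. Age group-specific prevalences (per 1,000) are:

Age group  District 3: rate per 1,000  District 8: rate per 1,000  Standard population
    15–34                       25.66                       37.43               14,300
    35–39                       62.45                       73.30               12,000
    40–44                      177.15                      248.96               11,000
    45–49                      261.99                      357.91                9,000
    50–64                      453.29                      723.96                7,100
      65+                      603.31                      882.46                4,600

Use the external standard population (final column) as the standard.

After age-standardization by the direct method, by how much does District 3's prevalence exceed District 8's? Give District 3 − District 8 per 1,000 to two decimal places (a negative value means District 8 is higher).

-88.92

Standard total = 58,000; weights = 0.2466, 0.2069, 0.1897, 0.1552, 0.1224, 0.0793.
District 3: 0.2466×25.66 + 0.2069×62.45 + 0.1897×177.15 + 0.1552×261.99 + 0.1224×453.29 + 0.0793×603.31 = 196.8359 per 1,000.
District 8: 0.2466×37.43 + 0.2069×73.30 + 0.1897×248.96 + 0.1552×357.91 + 0.1224×723.96 + 0.0793×882.46 = 285.7592 per 1,000.
Difference = 196.8359 − 285.7592 = -88.9232.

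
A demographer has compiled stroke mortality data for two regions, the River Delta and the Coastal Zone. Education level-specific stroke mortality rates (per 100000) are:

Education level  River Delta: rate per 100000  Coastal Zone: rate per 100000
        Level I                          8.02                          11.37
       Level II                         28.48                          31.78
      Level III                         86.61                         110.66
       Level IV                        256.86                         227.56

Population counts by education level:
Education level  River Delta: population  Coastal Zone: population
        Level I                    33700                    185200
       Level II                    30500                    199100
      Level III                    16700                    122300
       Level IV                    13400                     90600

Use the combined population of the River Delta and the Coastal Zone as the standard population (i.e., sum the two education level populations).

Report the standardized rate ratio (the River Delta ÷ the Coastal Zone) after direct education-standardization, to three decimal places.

Combined standard total = 691500; weights = 0.3166, 0.3320, 0.2010, 0.1504.
The River Delta: 0.3166×8.02 + 0.3320×28.48 + 0.2010×86.61 + 0.1504×256.86 = 68.0359 per 100000.
The Coastal Zone: 0.3166×11.37 + 0.3320×31.78 + 0.2010×110.66 + 0.1504×227.56 = 70.6198 per 100000.
Ratio = 68.0359 ÷ 70.6198 = 0.96341.

0.963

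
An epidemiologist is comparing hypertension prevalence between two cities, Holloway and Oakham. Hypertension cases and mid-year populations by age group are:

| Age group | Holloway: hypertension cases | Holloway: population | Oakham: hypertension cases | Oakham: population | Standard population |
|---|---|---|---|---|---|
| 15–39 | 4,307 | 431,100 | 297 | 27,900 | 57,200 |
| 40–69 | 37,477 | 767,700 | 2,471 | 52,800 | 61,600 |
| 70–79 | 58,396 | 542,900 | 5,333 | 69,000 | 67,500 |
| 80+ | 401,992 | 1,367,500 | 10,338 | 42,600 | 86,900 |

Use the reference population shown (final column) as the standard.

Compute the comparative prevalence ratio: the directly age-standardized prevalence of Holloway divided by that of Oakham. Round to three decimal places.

1.221

Age-specific rates per 1,000 for Holloway: 9.991, 48.817, 107.563, 293.961.
For Oakham: 10.645, 46.799, 77.290, 242.676.
Standard total = 273,200; weights = 0.2094, 0.2255, 0.2471, 0.3181.
Holloway: 0.2094×9.991 + 0.2255×48.817 + 0.2471×107.563 + 0.3181×293.961 = 133.1784 per 1,000.
Oakham: 0.2094×10.645 + 0.2255×46.799 + 0.2471×77.290 + 0.3181×242.676 = 109.0679 per 1,000.
Ratio = 133.1784 ÷ 109.0679 = 1.22106.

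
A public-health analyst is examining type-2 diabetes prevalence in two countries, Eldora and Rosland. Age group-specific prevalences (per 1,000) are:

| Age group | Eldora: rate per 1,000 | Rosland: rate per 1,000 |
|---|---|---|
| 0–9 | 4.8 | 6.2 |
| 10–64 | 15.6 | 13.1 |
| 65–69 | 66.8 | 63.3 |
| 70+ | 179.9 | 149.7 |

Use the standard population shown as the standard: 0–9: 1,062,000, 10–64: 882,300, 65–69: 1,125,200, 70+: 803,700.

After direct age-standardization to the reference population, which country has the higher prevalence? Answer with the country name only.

Eldora

Standard total = 3,873,200; weights = 0.2742, 0.2278, 0.2905, 0.2075.
Eldora: 0.2742×4.8 + 0.2278×15.6 + 0.2905×66.8 + 0.2075×179.9 = 61.6055 per 1,000.
Rosland: 0.2742×6.2 + 0.2278×13.1 + 0.2905×63.3 + 0.2075×149.7 = 54.1365 per 1,000.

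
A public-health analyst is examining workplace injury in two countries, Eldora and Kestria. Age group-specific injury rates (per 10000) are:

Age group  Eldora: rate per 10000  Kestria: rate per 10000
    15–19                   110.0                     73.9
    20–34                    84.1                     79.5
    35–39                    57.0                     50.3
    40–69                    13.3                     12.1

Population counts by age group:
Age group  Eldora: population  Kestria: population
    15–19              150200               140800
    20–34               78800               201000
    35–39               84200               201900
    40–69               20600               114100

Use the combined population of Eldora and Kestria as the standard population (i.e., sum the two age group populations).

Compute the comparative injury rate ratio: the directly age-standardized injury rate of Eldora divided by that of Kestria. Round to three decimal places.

1.232

Combined standard total = 991600; weights = 0.2935, 0.2822, 0.2885, 0.1358.
Eldora: 0.2935×110.0 + 0.2822×84.1 + 0.2885×57.0 + 0.1358×13.3 = 74.2642 per 10000.
Kestria: 0.2935×73.9 + 0.2822×79.5 + 0.2885×50.3 + 0.1358×12.1 = 60.2760 per 10000.
Ratio = 74.2642 ÷ 60.2760 = 1.23207.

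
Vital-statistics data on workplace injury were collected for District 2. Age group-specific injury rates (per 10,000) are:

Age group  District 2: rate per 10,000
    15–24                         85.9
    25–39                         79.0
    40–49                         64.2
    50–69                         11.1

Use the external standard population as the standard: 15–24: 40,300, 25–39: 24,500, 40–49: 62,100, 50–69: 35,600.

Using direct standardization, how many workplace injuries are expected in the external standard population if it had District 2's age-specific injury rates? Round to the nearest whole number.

978

Expected workplace injuries = Σ (standard pop × age-specific rate ÷ 10,000)
= 40,300×85.9/10,000 + 24,500×79.0/10,000 + 62,100×64.2/10,000 + 35,600×11.1/10,000
= 346.18 + 193.55 + 398.68 + 39.52 = 977.93.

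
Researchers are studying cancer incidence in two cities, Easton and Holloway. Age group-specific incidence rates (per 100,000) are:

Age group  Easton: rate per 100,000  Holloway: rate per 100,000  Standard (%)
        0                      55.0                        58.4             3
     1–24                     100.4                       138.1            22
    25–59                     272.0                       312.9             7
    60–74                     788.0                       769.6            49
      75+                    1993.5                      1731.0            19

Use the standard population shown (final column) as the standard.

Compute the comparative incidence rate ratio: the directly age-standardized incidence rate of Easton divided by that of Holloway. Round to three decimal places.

Standard weights: 0.03, 0.22, 0.07, 0.49, 0.19.
Easton: 0.0300×55.0 + 0.2200×100.4 + 0.0700×272.0 + 0.4900×788.0 + 0.1900×1993.5 = 807.6630 per 100,000.
Holloway: 0.0300×58.4 + 0.2200×138.1 + 0.0700×312.9 + 0.4900×769.6 + 0.1900×1731.0 = 760.0310 per 100,000.
Ratio = 807.6630 ÷ 760.0310 = 1.06267.

1.063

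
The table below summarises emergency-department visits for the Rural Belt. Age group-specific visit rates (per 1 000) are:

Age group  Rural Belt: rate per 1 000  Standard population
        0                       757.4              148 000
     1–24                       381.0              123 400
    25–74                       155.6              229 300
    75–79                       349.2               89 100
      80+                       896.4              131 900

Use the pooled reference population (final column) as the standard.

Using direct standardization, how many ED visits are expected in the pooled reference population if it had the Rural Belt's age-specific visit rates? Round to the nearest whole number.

Expected ED visits = Σ (standard pop × age-specific rate ÷ 1 000)
= 148 000×757.4/1 000 + 123 400×381.0/1 000 + 229 300×155.6/1 000 + 89 100×349.2/1 000 + 131 900×896.4/1 000
= 112095.20 + 47015.40 + 35679.08 + 31113.72 + 118235.16 = 344138.56.

344139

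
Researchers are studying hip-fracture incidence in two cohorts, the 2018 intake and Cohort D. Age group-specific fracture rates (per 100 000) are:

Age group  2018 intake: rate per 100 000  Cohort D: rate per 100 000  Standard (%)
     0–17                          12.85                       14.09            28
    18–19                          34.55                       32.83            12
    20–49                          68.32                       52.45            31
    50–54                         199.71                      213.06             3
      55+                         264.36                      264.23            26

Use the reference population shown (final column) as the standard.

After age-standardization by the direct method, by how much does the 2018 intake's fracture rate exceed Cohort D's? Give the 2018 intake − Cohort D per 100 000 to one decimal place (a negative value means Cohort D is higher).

4.4

Standard weights: 0.28, 0.12, 0.31, 0.03, 0.26.
The 2018 intake: 0.2800×12.85 + 0.1200×34.55 + 0.3100×68.32 + 0.0300×199.71 + 0.2600×264.36 = 103.6481 per 100 000.
Cohort D: 0.2800×14.09 + 0.1200×32.83 + 0.3100×52.45 + 0.0300×213.06 + 0.2600×264.23 = 99.2359 per 100 000.
Difference = 103.6481 − 99.2359 = 4.4122.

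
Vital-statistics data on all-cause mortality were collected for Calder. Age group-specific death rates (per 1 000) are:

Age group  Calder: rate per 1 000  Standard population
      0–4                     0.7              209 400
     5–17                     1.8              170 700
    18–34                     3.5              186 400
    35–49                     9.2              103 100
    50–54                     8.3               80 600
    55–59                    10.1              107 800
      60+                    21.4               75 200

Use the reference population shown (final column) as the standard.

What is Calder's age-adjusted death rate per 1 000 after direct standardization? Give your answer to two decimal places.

5.81

Standard total = 933 200; weights = 0.2244, 0.1829, 0.1997, 0.1105, 0.0864, 0.1155, 0.0806.
Standardized rate: 0.2244×0.7 + 0.1829×1.8 + 0.1997×3.5 + 0.1105×9.2 + 0.0864×8.3 + 0.1155×10.1 + 0.0806×21.4 = 5.8099 per 1 000.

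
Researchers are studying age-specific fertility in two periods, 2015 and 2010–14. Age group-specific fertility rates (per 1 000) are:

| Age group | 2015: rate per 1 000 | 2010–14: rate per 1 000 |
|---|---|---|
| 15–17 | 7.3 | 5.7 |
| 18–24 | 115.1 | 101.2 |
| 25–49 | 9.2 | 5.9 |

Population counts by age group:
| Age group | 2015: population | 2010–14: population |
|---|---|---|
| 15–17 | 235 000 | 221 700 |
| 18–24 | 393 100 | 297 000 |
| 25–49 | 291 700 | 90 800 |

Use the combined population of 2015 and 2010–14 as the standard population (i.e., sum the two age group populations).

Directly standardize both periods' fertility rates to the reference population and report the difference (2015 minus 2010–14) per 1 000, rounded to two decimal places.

Combined standard total = 1 529 300; weights = 0.2986, 0.4513, 0.2501.
2015: 0.2986×7.3 + 0.4513×115.1 + 0.2501×9.2 = 56.4202 per 1 000.
2010–14: 0.2986×5.7 + 0.4513×101.2 + 0.2501×5.9 = 48.8446 per 1 000.
Difference = 56.4202 − 48.8446 = 7.5756.

7.58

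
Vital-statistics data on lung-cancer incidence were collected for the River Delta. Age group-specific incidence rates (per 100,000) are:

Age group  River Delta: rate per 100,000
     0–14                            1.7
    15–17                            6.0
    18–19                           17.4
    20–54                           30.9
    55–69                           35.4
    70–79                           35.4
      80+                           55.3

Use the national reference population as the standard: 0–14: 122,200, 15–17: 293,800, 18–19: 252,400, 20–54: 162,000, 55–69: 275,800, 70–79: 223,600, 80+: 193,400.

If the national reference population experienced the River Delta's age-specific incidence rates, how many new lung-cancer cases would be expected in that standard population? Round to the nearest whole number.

397

Expected new lung-cancer cases = Σ (standard pop × age-specific rate ÷ 100,000)
= 122,200×1.7/100,000 + 293,800×6.0/100,000 + 252,400×17.4/100,000 + 162,000×30.9/100,000 + 275,800×35.4/100,000 + 223,600×35.4/100,000 + 193,400×55.3/100,000
= 2.08 + 17.63 + 43.92 + 50.06 + 97.63 + 79.15 + 106.95 = 397.42.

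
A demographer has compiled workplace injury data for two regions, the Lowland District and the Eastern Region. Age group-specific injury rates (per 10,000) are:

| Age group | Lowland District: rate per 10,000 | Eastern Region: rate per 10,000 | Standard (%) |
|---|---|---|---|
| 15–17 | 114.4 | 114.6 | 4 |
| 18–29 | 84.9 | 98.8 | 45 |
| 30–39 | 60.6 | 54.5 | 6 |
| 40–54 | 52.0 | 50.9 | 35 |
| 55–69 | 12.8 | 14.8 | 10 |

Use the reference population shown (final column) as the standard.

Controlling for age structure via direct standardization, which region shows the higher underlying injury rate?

Standard weights: 0.04, 0.45, 0.06, 0.35, 0.10.
The Lowland District: 0.0400×114.4 + 0.4500×84.9 + 0.0600×60.6 + 0.3500×52.0 + 0.1000×12.8 = 65.8970 per 10,000.
The Eastern Region: 0.0400×114.6 + 0.4500×98.8 + 0.0600×54.5 + 0.3500×50.9 + 0.1000×14.8 = 71.6090 per 10,000.

Eastern Region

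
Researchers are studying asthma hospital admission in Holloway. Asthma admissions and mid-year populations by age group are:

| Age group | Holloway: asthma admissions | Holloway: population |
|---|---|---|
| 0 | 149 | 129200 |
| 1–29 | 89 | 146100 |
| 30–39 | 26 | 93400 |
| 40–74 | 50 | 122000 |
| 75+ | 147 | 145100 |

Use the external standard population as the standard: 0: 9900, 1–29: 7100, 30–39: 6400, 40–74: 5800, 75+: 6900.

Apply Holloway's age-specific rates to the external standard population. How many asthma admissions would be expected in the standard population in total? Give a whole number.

27

Age-specific rates per 10000 for Holloway: 11.53, 6.09, 2.78, 4.10, 10.13.
Expected asthma admissions = Σ (standard pop × age-specific rate ÷ 10000)
= 9900×11.53/10000 + 7100×6.09/10000 + 6400×2.78/10000 + 5800×4.10/10000 + 6900×10.13/10000
= 11.42 + 4.33 + 1.78 + 2.38 + 6.99 = 26.89.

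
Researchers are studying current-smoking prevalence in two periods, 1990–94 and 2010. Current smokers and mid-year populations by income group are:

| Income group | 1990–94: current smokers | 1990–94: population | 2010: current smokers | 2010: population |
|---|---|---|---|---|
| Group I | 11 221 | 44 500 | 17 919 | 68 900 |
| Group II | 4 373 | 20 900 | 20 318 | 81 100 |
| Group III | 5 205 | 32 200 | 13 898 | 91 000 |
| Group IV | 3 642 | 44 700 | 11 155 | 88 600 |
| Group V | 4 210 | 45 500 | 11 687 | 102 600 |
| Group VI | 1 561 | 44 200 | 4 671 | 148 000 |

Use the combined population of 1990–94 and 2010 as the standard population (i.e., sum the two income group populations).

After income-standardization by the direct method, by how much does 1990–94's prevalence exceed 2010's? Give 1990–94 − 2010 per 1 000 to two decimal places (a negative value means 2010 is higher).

Income-specific rates per 1 000 for 1990–94: 252.157, 209.234, 161.646, 81.477, 92.527, 35.317.
For 2010: 260.073, 250.530, 152.725, 125.903, 113.908, 31.561.
Combined standard total = 812 200; weights = 0.1396, 0.1256, 0.1517, 0.1641, 0.1823, 0.2366.
1990–94: 0.1396×252.157 + 0.1256×209.234 + 0.1517×161.646 + 0.1641×81.477 + 0.1823×92.527 + 0.2366×35.317 = 124.6040 per 1 000.
2010: 0.1396×260.073 + 0.1256×250.530 + 0.1517×152.725 + 0.1641×125.903 + 0.1823×113.908 + 0.2366×31.561 = 139.8433 per 1 000.
Difference = 124.6040 − 139.8433 = -15.2393.

-15.24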